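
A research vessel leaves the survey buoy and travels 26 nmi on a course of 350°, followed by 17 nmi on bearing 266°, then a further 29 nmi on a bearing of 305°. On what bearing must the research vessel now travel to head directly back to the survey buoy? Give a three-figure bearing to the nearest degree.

132°

Leg 1 (350°, 26 nmi): east 26 sin 350° = -4.51, north 26 cos 350° = 25.61
Leg 2 (266°, 17 nmi): east 17 sin 266° = -16.96, north 17 cos 266° = -1.19
Leg 3 (305°, 29 nmi): east 29 sin 305° = -23.76, north 29 cos 305° = 16.63
Net displacement: -45.23 east, 41.05 north. Direction back to start is (45.23, -41.05): bearing = atan2(45.23, -41.05) mod 360° = 132.23° ≈ 132°.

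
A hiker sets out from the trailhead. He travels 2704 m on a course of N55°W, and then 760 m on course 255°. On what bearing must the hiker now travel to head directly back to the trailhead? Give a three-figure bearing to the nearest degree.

115°

Leg 1 (N55°W, 2704 m): east 2704 sin 305° = -2214.99, north 2704 cos 305° = 1550.95
Leg 2 (255°, 760 m): east 760 sin 255° = -734.10, north 760 cos 255° = -196.70
Net displacement: -2949.09 east, 1354.25 north. Direction back to start is (2949.09, -1354.25): bearing = atan2(2949.09, -1354.25) mod 360° = 114.67° ≈ 115°.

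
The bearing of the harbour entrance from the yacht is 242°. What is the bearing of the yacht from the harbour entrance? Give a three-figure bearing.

062°

Back-bearing = 242° − 180° = 062°.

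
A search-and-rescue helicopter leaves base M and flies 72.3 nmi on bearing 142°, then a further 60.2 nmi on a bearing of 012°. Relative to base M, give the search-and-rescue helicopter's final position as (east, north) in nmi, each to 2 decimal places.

Leg 1 (142°, 72.3 nmi): east 72.3 sin 142° = 44.51, north 72.3 cos 142° = -56.97
Leg 2 (012°, 60.2 nmi): east 60.2 sin 12° = 12.52, north 60.2 cos 12° = 58.88
Summing: 57.03 nmi east, 1.91 nmi north → (57.03, 1.91).

(57.03, 1.91)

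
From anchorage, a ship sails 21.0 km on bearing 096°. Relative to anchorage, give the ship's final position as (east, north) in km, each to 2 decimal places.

Leg 1 (096°, 21.0 km): east 21.0 sin 96° = 20.88, north 21.0 cos 96° = -2.20
Summing: 20.88 km east, -2.20 km north → (20.88, -2.20).

(20.88, -2.20)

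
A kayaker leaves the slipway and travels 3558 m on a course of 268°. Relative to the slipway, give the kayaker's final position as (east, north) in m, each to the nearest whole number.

(-3556, -124)

Leg 1 (268°, 3558 m): east 3558 sin 268° = -3555.83, north 3558 cos 268° = -124.17
Summing: -3555.83 m east, -124.17 m north → (-3556, -124).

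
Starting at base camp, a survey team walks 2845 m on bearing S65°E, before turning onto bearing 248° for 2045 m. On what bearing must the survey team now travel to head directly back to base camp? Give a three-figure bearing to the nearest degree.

341°

Leg 1 (S65°E, 2845 m): east 2845 sin 115° = 2578.45, north 2845 cos 115° = -1202.35
Leg 2 (248°, 2045 m): east 2045 sin 248° = -1896.09, north 2045 cos 248° = -766.07
Net displacement: 682.35 east, -1968.42 north. Direction back to start is (-682.35, 1968.42): bearing = atan2(-682.35, 1968.42) mod 360° = 340.88° ≈ 341°.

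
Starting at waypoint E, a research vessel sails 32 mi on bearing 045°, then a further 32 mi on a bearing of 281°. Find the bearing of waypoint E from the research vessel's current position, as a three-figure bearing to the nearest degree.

Leg 1 (045°, 32 mi): east 32 sin 45° = 22.63, north 32 cos 45° = 22.63
Leg 2 (281°, 32 mi): east 32 sin 281° = -31.41, north 32 cos 281° = 6.11
Net displacement: -8.78 east, 28.73 north. Direction back to start is (8.78, -28.73): bearing = atan2(8.78, -28.73) mod 360° = 163.00° ≈ 163°.

163°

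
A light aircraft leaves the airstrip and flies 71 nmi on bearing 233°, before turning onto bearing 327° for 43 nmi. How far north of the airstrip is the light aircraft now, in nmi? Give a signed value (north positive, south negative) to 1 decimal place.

-6.7 nmi

Leg 1 (233°, 71 nmi): east 71 sin 233° = -56.70, north 71 cos 233° = -42.73
Leg 2 (327°, 43 nmi): east 43 sin 327° = -23.42, north 43 cos 327° = 36.06
Net north component: -6.67 nmi.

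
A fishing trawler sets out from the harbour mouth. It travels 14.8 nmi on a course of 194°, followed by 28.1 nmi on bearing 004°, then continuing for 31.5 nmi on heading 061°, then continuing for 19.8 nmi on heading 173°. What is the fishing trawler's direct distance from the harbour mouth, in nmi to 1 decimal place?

29.8 nmi

Leg 1 (194°, 14.8 nmi): east 14.8 sin 194° = -3.58, north 14.8 cos 194° = -14.36
Leg 2 (004°, 28.1 nmi): east 28.1 sin 4° = 1.96, north 28.1 cos 4° = 28.03
Leg 3 (061°, 31.5 nmi): east 31.5 sin 61° = 27.55, north 31.5 cos 61° = 15.27
Leg 4 (173°, 19.8 nmi): east 19.8 sin 173° = 2.41, north 19.8 cos 173° = -19.65
Net: 28.34 east, 9.29 north. Distance = √((28.34)² + (9.29)²) = 29.827 nmi.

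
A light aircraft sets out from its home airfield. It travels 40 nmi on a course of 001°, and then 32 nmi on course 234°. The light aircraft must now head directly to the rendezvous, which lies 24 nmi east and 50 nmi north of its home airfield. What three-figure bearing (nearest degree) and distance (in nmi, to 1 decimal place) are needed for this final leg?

060°, 57.0 nmi

Leg 1 (001°, 40 nmi): east 40 sin 1° = 0.70, north 40 cos 1° = 39.99
Leg 2 (234°, 32 nmi): east 32 sin 234° = -25.89, north 32 cos 234° = -18.81
Current position: (-25.19, 21.18). Target: (24, 50). Remaining: Δeast = 49.19, Δnorth = 28.82.
Bearing = atan2(49.19, 28.82) mod 360° = 59.64°; distance = √((49.19)² + (28.82)²) = 57.009 nmi.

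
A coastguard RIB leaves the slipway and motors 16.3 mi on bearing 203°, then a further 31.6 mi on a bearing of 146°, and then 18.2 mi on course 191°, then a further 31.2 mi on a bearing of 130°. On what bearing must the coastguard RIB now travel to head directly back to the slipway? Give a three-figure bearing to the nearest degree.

Leg 1 (203°, 16.3 mi): east 16.3 sin 203° = -6.37, north 16.3 cos 203° = -15.00
Leg 2 (146°, 31.6 mi): east 31.6 sin 146° = 17.67, north 31.6 cos 146° = -26.20
Leg 3 (191°, 18.2 mi): east 18.2 sin 191° = -3.47, north 18.2 cos 191° = -17.87
Leg 4 (130°, 31.2 mi): east 31.2 sin 130° = 23.90, north 31.2 cos 130° = -20.05
Net displacement: 31.73 east, -79.12 north. Direction back to start is (-31.73, 79.12): bearing = atan2(-31.73, 79.12) mod 360° = 338.15° ≈ 338°.

338°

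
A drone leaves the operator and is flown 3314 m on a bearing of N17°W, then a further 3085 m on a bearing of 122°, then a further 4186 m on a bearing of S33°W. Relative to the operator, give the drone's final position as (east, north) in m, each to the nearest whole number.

Leg 1 (N17°W, 3314 m): east 3314 sin 343° = -968.92, north 3314 cos 343° = 3169.19
Leg 2 (122°, 3085 m): east 3085 sin 122° = 2616.23, north 3085 cos 122° = -1634.80
Leg 3 (S33°W, 4186 m): east 4186 sin 213° = -2279.86, north 4186 cos 213° = -3510.67
Summing: -632.55 m east, -1976.28 m north → (-633, -1976).

(-633, -1976)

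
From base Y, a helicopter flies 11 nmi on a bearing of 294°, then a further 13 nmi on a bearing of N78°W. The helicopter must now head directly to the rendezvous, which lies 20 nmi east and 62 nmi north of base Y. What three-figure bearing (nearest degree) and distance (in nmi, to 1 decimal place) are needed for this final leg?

Leg 1 (294°, 11 nmi): east 11 sin 294° = -10.05, north 11 cos 294° = 4.47
Leg 2 (N78°W, 13 nmi): east 13 sin 282° = -12.72, north 13 cos 282° = 2.70
Current position: (-22.76, 7.18). Target: (20, 62). Remaining: Δeast = 42.76, Δnorth = 54.82.
Bearing = atan2(42.76, 54.82) mod 360° = 37.96°; distance = √((42.76)² + (54.82)²) = 69.530 nmi.

038°, 69.5 nmi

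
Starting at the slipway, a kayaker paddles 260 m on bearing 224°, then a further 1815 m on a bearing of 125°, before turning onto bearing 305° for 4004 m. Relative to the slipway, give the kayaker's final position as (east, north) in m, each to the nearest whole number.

Leg 1 (224°, 260 m): east 260 sin 224° = -180.61, north 260 cos 224° = -187.03
Leg 2 (125°, 1815 m): east 1815 sin 125° = 1486.76, north 1815 cos 125° = -1041.04
Leg 3 (305°, 4004 m): east 4004 sin 305° = -3279.88, north 4004 cos 305° = 2296.60
Summing: -1973.74 m east, 1068.53 m north → (-1974, 1069).

(-1974, 1069)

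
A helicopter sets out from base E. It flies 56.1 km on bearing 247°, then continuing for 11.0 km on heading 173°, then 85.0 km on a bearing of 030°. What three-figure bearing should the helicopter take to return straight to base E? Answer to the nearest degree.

169°

Leg 1 (247°, 56.1 km): east 56.1 sin 247° = -51.64, north 56.1 cos 247° = -21.92
Leg 2 (173°, 11.0 km): east 11.0 sin 173° = 1.34, north 11.0 cos 173° = -10.92
Leg 3 (030°, 85.0 km): east 85.0 sin 30° = 42.50, north 85.0 cos 30° = 73.61
Net displacement: -7.80 east, 40.77 north. Direction back to start is (7.80, -40.77): bearing = atan2(7.80, -40.77) mod 360° = 169.17° ≈ 169°.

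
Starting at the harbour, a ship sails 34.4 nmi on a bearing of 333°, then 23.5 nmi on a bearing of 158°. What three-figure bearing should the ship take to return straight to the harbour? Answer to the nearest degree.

142°

Leg 1 (333°, 34.4 nmi): east 34.4 sin 333° = -15.62, north 34.4 cos 333° = 30.65
Leg 2 (158°, 23.5 nmi): east 23.5 sin 158° = 8.80, north 23.5 cos 158° = -21.79
Net displacement: -6.81 east, 8.86 north. Direction back to start is (6.81, -8.86): bearing = atan2(6.81, -8.86) mod 360° = 142.44° ≈ 142°.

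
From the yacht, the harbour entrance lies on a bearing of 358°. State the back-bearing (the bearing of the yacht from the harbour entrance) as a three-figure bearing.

178°

Back-bearing = 358° − 180° = 178°.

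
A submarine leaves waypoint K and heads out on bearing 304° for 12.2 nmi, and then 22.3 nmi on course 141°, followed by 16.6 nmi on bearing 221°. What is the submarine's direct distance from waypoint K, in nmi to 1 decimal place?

Leg 1 (304°, 12.2 nmi): east 12.2 sin 304° = -10.11, north 12.2 cos 304° = 6.82
Leg 2 (141°, 22.3 nmi): east 22.3 sin 141° = 14.03, north 22.3 cos 141° = -17.33
Leg 3 (221°, 16.6 nmi): east 16.6 sin 221° = -10.89, north 16.6 cos 221° = -12.53
Net: -6.97 east, -23.04 north. Distance = √((-6.97)² + (-23.04)²) = 24.068 nmi.

24.1 nmi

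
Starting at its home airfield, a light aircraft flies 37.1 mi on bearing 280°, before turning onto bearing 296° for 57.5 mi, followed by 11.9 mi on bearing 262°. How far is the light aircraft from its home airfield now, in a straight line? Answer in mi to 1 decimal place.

104.4 mi

Leg 1 (280°, 37.1 mi): east 37.1 sin 280° = -36.54, north 37.1 cos 280° = 6.44
Leg 2 (296°, 57.5 mi): east 57.5 sin 296° = -51.68, north 57.5 cos 296° = 25.21
Leg 3 (262°, 11.9 mi): east 11.9 sin 262° = -11.78, north 11.9 cos 262° = -1.66
Net: -100.00 east, 29.99 north. Distance = √((-100.00)² + (29.99)²) = 104.402 mi.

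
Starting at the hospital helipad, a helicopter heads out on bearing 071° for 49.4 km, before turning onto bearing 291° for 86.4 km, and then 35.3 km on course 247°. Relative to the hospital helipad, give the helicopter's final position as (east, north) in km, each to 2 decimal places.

(-66.45, 33.25)

Leg 1 (071°, 49.4 km): east 49.4 sin 71° = 46.71, north 49.4 cos 71° = 16.08
Leg 2 (291°, 86.4 km): east 86.4 sin 291° = -80.66, north 86.4 cos 291° = 30.96
Leg 3 (247°, 35.3 km): east 35.3 sin 247° = -32.49, north 35.3 cos 247° = -13.79
Summing: -66.45 km east, 33.25 km north → (-66.45, 33.25).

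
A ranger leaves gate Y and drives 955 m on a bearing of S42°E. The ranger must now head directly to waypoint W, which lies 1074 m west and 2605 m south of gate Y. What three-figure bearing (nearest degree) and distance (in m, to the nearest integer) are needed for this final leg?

222°, 2555 m

Leg 1 (S42°E, 955 m): east 955 sin 138° = 639.02, north 955 cos 138° = -709.70
Current position: (639.02, -709.70). Target: (-1074, -2605). Remaining: Δeast = -1713.02, Δnorth = -1895.30.
Bearing = atan2(-1713.02, -1895.30) mod 360° = 222.11°; distance = √((-1713.02)² + (-1895.30)²) = 2554.718 m.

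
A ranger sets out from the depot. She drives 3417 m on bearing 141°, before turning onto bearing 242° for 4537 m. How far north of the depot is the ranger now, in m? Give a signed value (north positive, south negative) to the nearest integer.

Leg 1 (141°, 3417 m): east 3417 sin 141° = 2150.39, north 3417 cos 141° = -2655.51
Leg 2 (242°, 4537 m): east 4537 sin 242° = -4005.93, north 4537 cos 242° = -2129.99
Net north component: -4785.50 m.

-4786 m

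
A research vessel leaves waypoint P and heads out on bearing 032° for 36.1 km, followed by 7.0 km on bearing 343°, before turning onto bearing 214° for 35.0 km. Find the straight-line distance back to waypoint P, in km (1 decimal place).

8.7 km

Leg 1 (032°, 36.1 km): east 36.1 sin 32° = 19.13, north 36.1 cos 32° = 30.61
Leg 2 (343°, 7.0 km): east 7.0 sin 343° = -2.05, north 7.0 cos 343° = 6.69
Leg 3 (214°, 35.0 km): east 35.0 sin 214° = -19.57, north 35.0 cos 214° = -29.02
Net: -2.49 east, 8.29 north. Distance = √((-2.49)² + (8.29)²) = 8.658 km.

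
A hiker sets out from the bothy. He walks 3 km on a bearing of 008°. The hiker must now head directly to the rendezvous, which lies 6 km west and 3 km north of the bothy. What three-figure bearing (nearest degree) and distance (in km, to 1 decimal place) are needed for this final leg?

270°, 6.4 km

Leg 1 (008°, 3 km): east 3 sin 8° = 0.42, north 3 cos 8° = 2.97
Current position: (0.42, 2.97). Target: (-6, 3). Remaining: Δeast = -6.42, Δnorth = 0.03.
Bearing = atan2(-6.42, 0.03) mod 360° = 270.26°; distance = √((-6.42)² + (0.03)²) = 6.418 km.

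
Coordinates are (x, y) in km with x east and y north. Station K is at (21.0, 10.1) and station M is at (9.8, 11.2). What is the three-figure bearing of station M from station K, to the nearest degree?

276°

Δeast = 9.8 − 21.0 = -11.20; Δnorth = 11.2 − 10.1 = 1.10.
Bearing = atan2(Δeast, Δnorth) mod 360° = 275.61° ≈ 276°.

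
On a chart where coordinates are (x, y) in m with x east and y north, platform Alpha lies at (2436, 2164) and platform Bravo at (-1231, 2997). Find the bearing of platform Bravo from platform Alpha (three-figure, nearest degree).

Δeast = -1231 − 2436 = -3667.00; Δnorth = 2997 − 2164 = 833.00.
Bearing = atan2(Δeast, Δnorth) mod 360° = 282.80° ≈ 283°.

283°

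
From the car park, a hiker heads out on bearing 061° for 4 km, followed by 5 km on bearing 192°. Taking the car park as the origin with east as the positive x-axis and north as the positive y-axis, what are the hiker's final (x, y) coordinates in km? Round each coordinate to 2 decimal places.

Leg 1 (061°, 4 km): east 4 sin 61° = 3.50, north 4 cos 61° = 1.94
Leg 2 (192°, 5 km): east 5 sin 192° = -1.04, north 5 cos 192° = -4.89
Summing: 2.46 km east, -2.95 km north → (2.46, -2.95).

(2.46, -2.95)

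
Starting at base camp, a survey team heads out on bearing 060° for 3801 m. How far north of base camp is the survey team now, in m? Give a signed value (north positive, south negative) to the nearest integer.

1901 m

Leg 1 (060°, 3801 m): east 3801 sin 60° = 3291.76, north 3801 cos 60° = 1900.50
Net north component: 1900.50 m.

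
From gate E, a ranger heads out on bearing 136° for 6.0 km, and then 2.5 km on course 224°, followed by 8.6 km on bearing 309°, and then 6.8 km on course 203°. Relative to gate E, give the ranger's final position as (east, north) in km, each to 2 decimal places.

(-6.91, -6.96)

Leg 1 (136°, 6.0 km): east 6.0 sin 136° = 4.17, north 6.0 cos 136° = -4.32
Leg 2 (224°, 2.5 km): east 2.5 sin 224° = -1.74, north 2.5 cos 224° = -1.80
Leg 3 (309°, 8.6 km): east 8.6 sin 309° = -6.68, north 8.6 cos 309° = 5.41
Leg 4 (203°, 6.8 km): east 6.8 sin 203° = -2.66, north 6.8 cos 203° = -6.26
Summing: -6.91 km east, -6.96 km north → (-6.91, -6.96).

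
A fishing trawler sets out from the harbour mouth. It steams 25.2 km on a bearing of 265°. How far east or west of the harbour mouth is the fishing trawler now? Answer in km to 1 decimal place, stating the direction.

Leg 1 (265°, 25.2 km): east 25.2 sin 265° = -25.10, north 25.2 cos 265° = -2.20
Net east component: -25.10 km.

25.1 km west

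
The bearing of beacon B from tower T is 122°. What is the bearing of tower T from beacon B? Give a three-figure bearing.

Back-bearing = 122° + 180° = 302°.

302°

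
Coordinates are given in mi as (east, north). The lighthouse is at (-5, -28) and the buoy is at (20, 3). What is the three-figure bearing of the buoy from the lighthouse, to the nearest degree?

039°

Δeast = 20 − -5 = 25.00; Δnorth = 3 − -28 = 31.00.
Bearing = atan2(Δeast, Δnorth) mod 360° = 38.88° ≈ 039°.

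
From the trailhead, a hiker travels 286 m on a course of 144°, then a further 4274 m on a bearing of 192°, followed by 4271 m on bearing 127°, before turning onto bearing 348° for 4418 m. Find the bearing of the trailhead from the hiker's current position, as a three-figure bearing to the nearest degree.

326°

Leg 1 (144°, 286 m): east 286 sin 144° = 168.11, north 286 cos 144° = -231.38
Leg 2 (192°, 4274 m): east 4274 sin 192° = -888.61, north 4274 cos 192° = -4180.60
Leg 3 (127°, 4271 m): east 4271 sin 127° = 3410.97, north 4271 cos 127° = -2570.35
Leg 4 (348°, 4418 m): east 4418 sin 348° = -918.55, north 4418 cos 348° = 4321.46
Net displacement: 1771.91 east, -2660.88 north. Direction back to start is (-1771.91, 2660.88): bearing = atan2(-1771.91, 2660.88) mod 360° = 326.34° ≈ 326°.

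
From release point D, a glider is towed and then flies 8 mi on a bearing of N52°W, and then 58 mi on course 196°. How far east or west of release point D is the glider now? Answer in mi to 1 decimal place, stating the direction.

Leg 1 (N52°W, 8 mi): east 8 sin 308° = -6.30, north 8 cos 308° = 4.93
Leg 2 (196°, 58 mi): east 58 sin 196° = -15.99, north 58 cos 196° = -55.75
Net east component: -22.29 mi.

22.3 mi west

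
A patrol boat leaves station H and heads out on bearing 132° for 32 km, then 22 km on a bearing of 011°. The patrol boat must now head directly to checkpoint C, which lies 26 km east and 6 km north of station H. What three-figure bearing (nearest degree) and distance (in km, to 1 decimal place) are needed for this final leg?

341°, 6.1 km

Leg 1 (132°, 32 km): east 32 sin 132° = 23.78, north 32 cos 132° = -21.41
Leg 2 (011°, 22 km): east 22 sin 11° = 4.20, north 22 cos 11° = 21.60
Current position: (27.98, 0.18). Target: (26, 6). Remaining: Δeast = -1.98, Δnorth = 5.82.
Bearing = atan2(-1.98, 5.82) mod 360° = 341.21°; distance = √((-1.98)² + (5.82)²) = 6.144 km.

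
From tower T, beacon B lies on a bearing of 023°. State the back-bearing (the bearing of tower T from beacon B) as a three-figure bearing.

203°

Back-bearing = 023° + 180° = 203°.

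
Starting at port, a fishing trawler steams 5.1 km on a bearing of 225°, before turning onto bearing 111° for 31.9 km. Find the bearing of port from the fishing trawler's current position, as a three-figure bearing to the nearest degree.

Leg 1 (225°, 5.1 km): east 5.1 sin 225° = -3.61, north 5.1 cos 225° = -3.61
Leg 2 (111°, 31.9 km): east 31.9 sin 111° = 29.78, north 31.9 cos 111° = -11.43
Net displacement: 26.17 east, -15.04 north. Direction back to start is (-26.17, 15.04): bearing = atan2(-26.17, 15.04) mod 360° = 299.88° ≈ 300°.

300°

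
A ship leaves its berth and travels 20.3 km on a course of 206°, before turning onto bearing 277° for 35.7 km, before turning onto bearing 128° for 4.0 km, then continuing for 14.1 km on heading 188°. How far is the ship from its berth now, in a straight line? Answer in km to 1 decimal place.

Leg 1 (206°, 20.3 km): east 20.3 sin 206° = -8.90, north 20.3 cos 206° = -18.25
Leg 2 (277°, 35.7 km): east 35.7 sin 277° = -35.43, north 35.7 cos 277° = 4.35
Leg 3 (128°, 4.0 km): east 4.0 sin 128° = 3.15, north 4.0 cos 128° = -2.46
Leg 4 (188°, 14.1 km): east 14.1 sin 188° = -1.96, north 14.1 cos 188° = -13.96
Net: -43.14 east, -30.32 north. Distance = √((-43.14)² + (-30.32)²) = 52.732 km.

52.7 km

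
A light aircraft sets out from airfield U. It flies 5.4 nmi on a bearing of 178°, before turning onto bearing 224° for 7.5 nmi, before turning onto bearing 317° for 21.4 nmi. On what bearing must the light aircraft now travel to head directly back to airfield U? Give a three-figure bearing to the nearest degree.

Leg 1 (178°, 5.4 nmi): east 5.4 sin 178° = 0.19, north 5.4 cos 178° = -5.40
Leg 2 (224°, 7.5 nmi): east 7.5 sin 224° = -5.21, north 7.5 cos 224° = -5.40
Leg 3 (317°, 21.4 nmi): east 21.4 sin 317° = -14.59, north 21.4 cos 317° = 15.65
Net displacement: -19.62 east, 4.86 north. Direction back to start is (19.62, -4.86): bearing = atan2(19.62, -4.86) mod 360° = 103.91° ≈ 104°.

104°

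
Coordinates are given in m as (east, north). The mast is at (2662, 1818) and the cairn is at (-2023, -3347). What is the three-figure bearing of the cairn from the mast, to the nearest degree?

Δeast = -2023 − 2662 = -4685.00; Δnorth = -3347 − 1818 = -5165.00.
Bearing = atan2(Δeast, Δnorth) mod 360° = 222.21° ≈ 222°.

222°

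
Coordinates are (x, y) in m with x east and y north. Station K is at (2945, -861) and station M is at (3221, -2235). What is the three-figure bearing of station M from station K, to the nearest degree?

Δeast = 3221 − 2945 = 276.00; Δnorth = -2235 − -861 = -1374.00.
Bearing = atan2(Δeast, Δnorth) mod 360° = 168.64° ≈ 169°.

169°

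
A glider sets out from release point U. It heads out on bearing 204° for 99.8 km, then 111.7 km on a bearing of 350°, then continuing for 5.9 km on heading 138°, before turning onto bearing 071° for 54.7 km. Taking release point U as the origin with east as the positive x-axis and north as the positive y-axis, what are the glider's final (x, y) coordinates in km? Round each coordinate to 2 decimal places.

(-4.32, 32.26)

Leg 1 (204°, 99.8 km): east 99.8 sin 204° = -40.59, north 99.8 cos 204° = -91.17
Leg 2 (350°, 111.7 km): east 111.7 sin 350° = -19.40, north 111.7 cos 350° = 110.00
Leg 3 (138°, 5.9 km): east 5.9 sin 138° = 3.95, north 5.9 cos 138° = -4.38
Leg 4 (071°, 54.7 km): east 54.7 sin 71° = 51.72, north 54.7 cos 71° = 17.81
Summing: -4.32 km east, 32.26 km north → (-4.32, 32.26).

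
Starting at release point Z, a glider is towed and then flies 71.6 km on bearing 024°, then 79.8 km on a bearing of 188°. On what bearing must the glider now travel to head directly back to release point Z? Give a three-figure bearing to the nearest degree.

307°

Leg 1 (024°, 71.6 km): east 71.6 sin 24° = 29.12, north 71.6 cos 24° = 65.41
Leg 2 (188°, 79.8 km): east 79.8 sin 188° = -11.11, north 79.8 cos 188° = -79.02
Net displacement: 18.02 east, -13.61 north. Direction back to start is (-18.02, 13.61): bearing = atan2(-18.02, 13.61) mod 360° = 307.08° ≈ 307°.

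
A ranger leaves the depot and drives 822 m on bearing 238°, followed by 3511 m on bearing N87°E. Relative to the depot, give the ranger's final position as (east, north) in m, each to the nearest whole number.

(2809, -252)

Leg 1 (238°, 822 m): east 822 sin 238° = -697.10, north 822 cos 238° = -435.59
Leg 2 (N87°E, 3511 m): east 3511 sin 87° = 3506.19, north 3511 cos 87° = 183.75
Summing: 2809.09 m east, -251.84 m north → (2809, -252).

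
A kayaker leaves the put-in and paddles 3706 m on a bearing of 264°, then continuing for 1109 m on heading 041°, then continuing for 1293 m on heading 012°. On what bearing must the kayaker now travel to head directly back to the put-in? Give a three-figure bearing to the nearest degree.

Leg 1 (264°, 3706 m): east 3706 sin 264° = -3685.70, north 3706 cos 264° = -387.38
Leg 2 (041°, 1109 m): east 1109 sin 41° = 727.57, north 1109 cos 41° = 836.97
Leg 3 (012°, 1293 m): east 1293 sin 12° = 268.83, north 1293 cos 12° = 1264.74
Net displacement: -2689.30 east, 1714.34 north. Direction back to start is (2689.30, -1714.34): bearing = atan2(2689.30, -1714.34) mod 360° = 122.52° ≈ 123°.

123°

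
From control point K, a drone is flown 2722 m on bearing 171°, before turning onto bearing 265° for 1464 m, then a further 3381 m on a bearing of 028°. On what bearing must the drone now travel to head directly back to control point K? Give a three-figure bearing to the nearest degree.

253°

Leg 1 (171°, 2722 m): east 2722 sin 171° = 425.81, north 2722 cos 171° = -2688.49
Leg 2 (265°, 1464 m): east 1464 sin 265° = -1458.43, north 1464 cos 265° = -127.60
Leg 3 (028°, 3381 m): east 3381 sin 28° = 1587.28, north 3381 cos 28° = 2985.25
Net displacement: 554.67 east, 169.16 north. Direction back to start is (-554.67, -169.16): bearing = atan2(-554.67, -169.16) mod 360° = 253.04° ≈ 253°.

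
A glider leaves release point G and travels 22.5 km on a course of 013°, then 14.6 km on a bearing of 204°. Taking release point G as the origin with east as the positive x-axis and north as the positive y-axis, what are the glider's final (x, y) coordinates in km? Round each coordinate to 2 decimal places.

(-0.88, 8.59)

Leg 1 (013°, 22.5 km): east 22.5 sin 13° = 5.06, north 22.5 cos 13° = 21.92
Leg 2 (204°, 14.6 km): east 14.6 sin 204° = -5.94, north 14.6 cos 204° = -13.34
Summing: -0.88 km east, 8.59 km north → (-0.88, 8.59).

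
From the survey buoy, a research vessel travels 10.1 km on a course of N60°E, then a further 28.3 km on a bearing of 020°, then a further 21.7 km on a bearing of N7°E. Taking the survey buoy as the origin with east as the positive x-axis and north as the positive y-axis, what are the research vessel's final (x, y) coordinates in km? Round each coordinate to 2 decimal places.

Leg 1 (N60°E, 10.1 km): east 10.1 sin 60° = 8.75, north 10.1 cos 60° = 5.05
Leg 2 (020°, 28.3 km): east 28.3 sin 20° = 9.68, north 28.3 cos 20° = 26.59
Leg 3 (N7°E, 21.7 km): east 21.7 sin 7° = 2.64, north 21.7 cos 7° = 21.54
Summing: 21.07 km east, 53.18 km north → (21.07, 53.18).

(21.07, 53.18)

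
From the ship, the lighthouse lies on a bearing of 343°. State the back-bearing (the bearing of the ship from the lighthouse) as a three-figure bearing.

Back-bearing = 343° − 180° = 163°.

163°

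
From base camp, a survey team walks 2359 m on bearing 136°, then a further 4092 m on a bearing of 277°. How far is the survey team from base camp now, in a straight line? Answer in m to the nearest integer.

Leg 1 (136°, 2359 m): east 2359 sin 136° = 1638.70, north 2359 cos 136° = -1696.92
Leg 2 (277°, 4092 m): east 4092 sin 277° = -4061.50, north 4092 cos 277° = 498.69
Net: -2422.80 east, -1198.23 north. Distance = √((-2422.80)² + (-1198.23)²) = 2702.910 m.

2703 m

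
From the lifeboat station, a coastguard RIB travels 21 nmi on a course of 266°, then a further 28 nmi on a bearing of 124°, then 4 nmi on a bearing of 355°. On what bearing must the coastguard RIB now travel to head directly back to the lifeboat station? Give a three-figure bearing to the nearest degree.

Leg 1 (266°, 21 nmi): east 21 sin 266° = -20.95, north 21 cos 266° = -1.46
Leg 2 (124°, 28 nmi): east 28 sin 124° = 23.21, north 28 cos 124° = -15.66
Leg 3 (355°, 4 nmi): east 4 sin 355° = -0.35, north 4 cos 355° = 3.98
Net displacement: 1.92 east, -13.14 north. Direction back to start is (-1.92, 13.14): bearing = atan2(-1.92, 13.14) mod 360° = 351.70° ≈ 352°.

352°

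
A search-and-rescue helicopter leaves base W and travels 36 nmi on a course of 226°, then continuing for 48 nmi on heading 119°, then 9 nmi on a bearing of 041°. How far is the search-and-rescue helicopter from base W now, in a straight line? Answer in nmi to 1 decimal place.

Leg 1 (226°, 36 nmi): east 36 sin 226° = -25.90, north 36 cos 226° = -25.01
Leg 2 (119°, 48 nmi): east 48 sin 119° = 41.98, north 48 cos 119° = -23.27
Leg 3 (041°, 9 nmi): east 9 sin 41° = 5.90, north 9 cos 41° = 6.79
Net: 21.99 east, -41.49 north. Distance = √((21.99)² + (-41.49)²) = 46.954 nmi.

47.0 nmi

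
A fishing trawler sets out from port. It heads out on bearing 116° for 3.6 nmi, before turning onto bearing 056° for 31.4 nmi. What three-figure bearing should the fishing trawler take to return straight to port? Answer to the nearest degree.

Leg 1 (116°, 3.6 nmi): east 3.6 sin 116° = 3.24, north 3.6 cos 116° = -1.58
Leg 2 (056°, 31.4 nmi): east 31.4 sin 56° = 26.03, north 31.4 cos 56° = 17.56
Net displacement: 29.27 east, 15.98 north. Direction back to start is (-29.27, -15.98): bearing = atan2(-29.27, -15.98) mod 360° = 241.36° ≈ 241°.

241°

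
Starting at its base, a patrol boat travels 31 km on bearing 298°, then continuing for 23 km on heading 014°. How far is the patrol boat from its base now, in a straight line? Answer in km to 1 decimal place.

42.8 km

Leg 1 (298°, 31 km): east 31 sin 298° = -27.37, north 31 cos 298° = 14.55
Leg 2 (014°, 23 km): east 23 sin 14° = 5.56, north 23 cos 14° = 22.32
Net: -21.81 east, 36.87 north. Distance = √((-21.81)² + (36.87)²) = 42.837 km.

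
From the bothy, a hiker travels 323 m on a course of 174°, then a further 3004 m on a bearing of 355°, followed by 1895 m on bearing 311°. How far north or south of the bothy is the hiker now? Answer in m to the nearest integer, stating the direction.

3915 m north

Leg 1 (174°, 323 m): east 323 sin 174° = 33.76, north 323 cos 174° = -321.23
Leg 2 (355°, 3004 m): east 3004 sin 355° = -261.82, north 3004 cos 355° = 2992.57
Leg 3 (311°, 1895 m): east 1895 sin 311° = -1430.17, north 1895 cos 311° = 1243.23
Net north component: 3914.57 m.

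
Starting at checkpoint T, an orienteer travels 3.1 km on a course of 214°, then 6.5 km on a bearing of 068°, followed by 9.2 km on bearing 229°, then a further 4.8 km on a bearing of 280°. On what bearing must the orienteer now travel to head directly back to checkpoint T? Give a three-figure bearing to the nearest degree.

Leg 1 (214°, 3.1 km): east 3.1 sin 214° = -1.73, north 3.1 cos 214° = -2.57
Leg 2 (068°, 6.5 km): east 6.5 sin 68° = 6.03, north 6.5 cos 68° = 2.43
Leg 3 (229°, 9.2 km): east 9.2 sin 229° = -6.94, north 9.2 cos 229° = -6.04
Leg 4 (280°, 4.8 km): east 4.8 sin 280° = -4.73, north 4.8 cos 280° = 0.83
Net displacement: -7.38 east, -5.34 north. Direction back to start is (7.38, 5.34): bearing = atan2(7.38, 5.34) mod 360° = 54.11° ≈ 054°.

054°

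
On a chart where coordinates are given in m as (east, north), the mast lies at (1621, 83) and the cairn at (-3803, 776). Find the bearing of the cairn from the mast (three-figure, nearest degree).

277°

Δeast = -3803 − 1621 = -5424.00; Δnorth = 776 − 83 = 693.00.
Bearing = atan2(Δeast, Δnorth) mod 360° = 277.28° ≈ 277°.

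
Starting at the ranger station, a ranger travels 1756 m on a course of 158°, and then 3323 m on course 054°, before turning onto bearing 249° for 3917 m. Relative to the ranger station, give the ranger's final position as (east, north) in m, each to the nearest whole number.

(-311, -1079)

Leg 1 (158°, 1756 m): east 1756 sin 158° = 657.81, north 1756 cos 158° = -1628.13
Leg 2 (054°, 3323 m): east 3323 sin 54° = 2688.36, north 3323 cos 54° = 1953.21
Leg 3 (249°, 3917 m): east 3917 sin 249° = -3656.83, north 3917 cos 249° = -1403.73
Summing: -310.66 m east, -1078.65 m north → (-311, -1079).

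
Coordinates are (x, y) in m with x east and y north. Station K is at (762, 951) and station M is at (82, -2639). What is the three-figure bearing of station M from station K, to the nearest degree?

191°

Δeast = 82 − 762 = -680.00; Δnorth = -2639 − 951 = -3590.00.
Bearing = atan2(Δeast, Δnorth) mod 360° = 190.73° ≈ 191°.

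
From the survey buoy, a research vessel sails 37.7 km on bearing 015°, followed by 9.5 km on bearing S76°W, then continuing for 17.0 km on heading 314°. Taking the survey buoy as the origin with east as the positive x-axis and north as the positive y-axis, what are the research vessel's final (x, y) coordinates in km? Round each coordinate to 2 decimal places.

(-11.69, 45.93)

Leg 1 (015°, 37.7 km): east 37.7 sin 15° = 9.76, north 37.7 cos 15° = 36.42
Leg 2 (S76°W, 9.5 km): east 9.5 sin 256° = -9.22, north 9.5 cos 256° = -2.30
Leg 3 (314°, 17.0 km): east 17.0 sin 314° = -12.23, north 17.0 cos 314° = 11.81
Summing: -11.69 km east, 45.93 km north → (-11.69, 45.93).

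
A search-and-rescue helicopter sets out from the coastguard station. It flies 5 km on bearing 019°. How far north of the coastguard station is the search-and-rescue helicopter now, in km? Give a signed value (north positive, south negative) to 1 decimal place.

Leg 1 (019°, 5 km): east 5 sin 19° = 1.63, north 5 cos 19° = 4.73
Net north component: 4.73 km.

4.7 km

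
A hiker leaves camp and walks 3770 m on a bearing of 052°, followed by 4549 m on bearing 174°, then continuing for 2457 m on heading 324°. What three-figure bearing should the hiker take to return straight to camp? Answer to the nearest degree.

Leg 1 (052°, 3770 m): east 3770 sin 52° = 2970.80, north 3770 cos 52° = 2321.04
Leg 2 (174°, 4549 m): east 4549 sin 174° = 475.50, north 4549 cos 174° = -4524.08
Leg 3 (324°, 2457 m): east 2457 sin 324° = -1444.19, north 2457 cos 324° = 1987.75
Net displacement: 2002.11 east, -215.28 north. Direction back to start is (-2002.11, 215.28): bearing = atan2(-2002.11, 215.28) mod 360° = 276.14° ≈ 276°.

276°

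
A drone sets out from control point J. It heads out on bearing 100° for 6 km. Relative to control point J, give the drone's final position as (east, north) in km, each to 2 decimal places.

(5.91, -1.04)

Leg 1 (100°, 6 km): east 6 sin 100° = 5.91, north 6 cos 100° = -1.04
Summing: 5.91 km east, -1.04 km north → (5.91, -1.04).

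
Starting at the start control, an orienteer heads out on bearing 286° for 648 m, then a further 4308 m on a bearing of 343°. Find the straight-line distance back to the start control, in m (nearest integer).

4693 m

Leg 1 (286°, 648 m): east 648 sin 286° = -622.90, north 648 cos 286° = 178.61
Leg 2 (343°, 4308 m): east 4308 sin 343° = -1259.54, north 4308 cos 343° = 4119.76
Net: -1882.43 east, 4298.37 north. Distance = √((-1882.43)² + (4298.37)²) = 4692.502 m.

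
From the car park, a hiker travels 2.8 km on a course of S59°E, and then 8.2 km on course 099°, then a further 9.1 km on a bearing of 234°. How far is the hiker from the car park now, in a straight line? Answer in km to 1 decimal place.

Leg 1 (S59°E, 2.8 km): east 2.8 sin 121° = 2.40, north 2.8 cos 121° = -1.44
Leg 2 (099°, 8.2 km): east 8.2 sin 99° = 8.10, north 8.2 cos 99° = -1.28
Leg 3 (234°, 9.1 km): east 9.1 sin 234° = -7.36, north 9.1 cos 234° = -5.35
Net: 3.14 east, -8.07 north. Distance = √((3.14)² + (-8.07)²) = 8.662 km.

8.7 km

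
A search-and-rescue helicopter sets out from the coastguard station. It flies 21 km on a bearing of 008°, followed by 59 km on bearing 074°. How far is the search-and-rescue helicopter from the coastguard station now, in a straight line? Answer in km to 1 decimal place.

Leg 1 (008°, 21 km): east 21 sin 8° = 2.92, north 21 cos 8° = 20.80
Leg 2 (074°, 59 km): east 59 sin 74° = 56.71, north 59 cos 74° = 16.26
Net: 59.64 east, 37.06 north. Distance = √((59.64)² + (37.06)²) = 70.213 km.

70.2 km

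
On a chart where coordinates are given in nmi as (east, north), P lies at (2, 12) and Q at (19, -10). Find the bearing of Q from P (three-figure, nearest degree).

Δeast = 19 − 2 = 17.00; Δnorth = -10 − 12 = -22.00.
Bearing = atan2(Δeast, Δnorth) mod 360° = 142.31° ≈ 142°.

142°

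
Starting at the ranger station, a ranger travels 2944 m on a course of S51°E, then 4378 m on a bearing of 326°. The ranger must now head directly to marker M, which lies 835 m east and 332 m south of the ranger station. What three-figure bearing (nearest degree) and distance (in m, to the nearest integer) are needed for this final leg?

155°, 2332 m

Leg 1 (S51°E, 2944 m): east 2944 sin 129° = 2287.92, north 2944 cos 129° = -1852.72
Leg 2 (326°, 4378 m): east 4378 sin 326° = -2448.15, north 4378 cos 326° = 3629.53
Current position: (-160.23, 1776.81). Target: (835, -332). Remaining: Δeast = 995.23, Δnorth = -2108.81.
Bearing = atan2(995.23, -2108.81) mod 360° = 154.74°; distance = √((995.23)² + (-2108.81)²) = 2331.855 m.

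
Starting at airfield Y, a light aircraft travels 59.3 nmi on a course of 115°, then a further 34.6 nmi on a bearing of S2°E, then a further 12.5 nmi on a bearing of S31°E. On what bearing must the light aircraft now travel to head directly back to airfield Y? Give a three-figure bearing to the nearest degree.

Leg 1 (115°, 59.3 nmi): east 59.3 sin 115° = 53.74, north 59.3 cos 115° = -25.06
Leg 2 (S2°E, 34.6 nmi): east 34.6 sin 178° = 1.21, north 34.6 cos 178° = -34.58
Leg 3 (S31°E, 12.5 nmi): east 12.5 sin 149° = 6.44, north 12.5 cos 149° = -10.71
Net displacement: 61.39 east, -70.35 north. Direction back to start is (-61.39, 70.35): bearing = atan2(-61.39, 70.35) mod 360° = 318.89° ≈ 319°.

319°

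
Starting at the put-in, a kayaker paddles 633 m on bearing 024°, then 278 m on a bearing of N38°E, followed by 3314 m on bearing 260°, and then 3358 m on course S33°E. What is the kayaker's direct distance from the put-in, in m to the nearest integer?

2783 m

Leg 1 (024°, 633 m): east 633 sin 24° = 257.46, north 633 cos 24° = 578.27
Leg 2 (N38°E, 278 m): east 278 sin 38° = 171.15, north 278 cos 38° = 219.07
Leg 3 (260°, 3314 m): east 3314 sin 260° = -3263.65, north 3314 cos 260° = -575.47
Leg 4 (S33°E, 3358 m): east 3358 sin 147° = 1828.90, north 3358 cos 147° = -2816.26
Net: -1006.14 east, -2594.38 north. Distance = √((-1006.14)² + (-2594.38)²) = 2782.650 m.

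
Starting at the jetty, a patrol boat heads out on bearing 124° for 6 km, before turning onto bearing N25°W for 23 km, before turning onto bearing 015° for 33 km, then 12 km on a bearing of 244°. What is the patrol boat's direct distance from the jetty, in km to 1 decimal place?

44.7 km

Leg 1 (124°, 6 km): east 6 sin 124° = 4.97, north 6 cos 124° = -3.36
Leg 2 (N25°W, 23 km): east 23 sin 335° = -9.72, north 23 cos 335° = 20.85
Leg 3 (015°, 33 km): east 33 sin 15° = 8.54, north 33 cos 15° = 31.88
Leg 4 (244°, 12 km): east 12 sin 244° = -10.79, north 12 cos 244° = -5.26
Net: -6.99 east, 44.11 north. Distance = √((-6.99)² + (44.11)²) = 44.656 km.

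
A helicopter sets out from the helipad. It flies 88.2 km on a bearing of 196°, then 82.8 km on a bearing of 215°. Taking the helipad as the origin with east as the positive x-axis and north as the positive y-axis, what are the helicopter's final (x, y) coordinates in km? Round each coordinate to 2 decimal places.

Leg 1 (196°, 88.2 km): east 88.2 sin 196° = -24.31, north 88.2 cos 196° = -84.78
Leg 2 (215°, 82.8 km): east 82.8 sin 215° = -47.49, north 82.8 cos 215° = -67.83
Summing: -71.80 km east, -152.61 km north → (-71.80, -152.61).

(-71.80, -152.61)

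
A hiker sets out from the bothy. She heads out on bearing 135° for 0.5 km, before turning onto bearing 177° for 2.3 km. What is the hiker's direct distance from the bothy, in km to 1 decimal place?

Leg 1 (135°, 0.5 km): east 0.5 sin 135° = 0.35, north 0.5 cos 135° = -0.35
Leg 2 (177°, 2.3 km): east 2.3 sin 177° = 0.12, north 2.3 cos 177° = -2.30
Net: 0.47 east, -2.65 north. Distance = √((0.47)² + (-2.65)²) = 2.692 km.

2.7 km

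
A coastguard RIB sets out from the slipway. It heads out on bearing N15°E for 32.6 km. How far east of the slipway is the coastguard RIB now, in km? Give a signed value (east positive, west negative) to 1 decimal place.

8.4 km

Leg 1 (N15°E, 32.6 km): east 32.6 sin 15° = 8.44, north 32.6 cos 15° = 31.49
Net east component: 8.44 km.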